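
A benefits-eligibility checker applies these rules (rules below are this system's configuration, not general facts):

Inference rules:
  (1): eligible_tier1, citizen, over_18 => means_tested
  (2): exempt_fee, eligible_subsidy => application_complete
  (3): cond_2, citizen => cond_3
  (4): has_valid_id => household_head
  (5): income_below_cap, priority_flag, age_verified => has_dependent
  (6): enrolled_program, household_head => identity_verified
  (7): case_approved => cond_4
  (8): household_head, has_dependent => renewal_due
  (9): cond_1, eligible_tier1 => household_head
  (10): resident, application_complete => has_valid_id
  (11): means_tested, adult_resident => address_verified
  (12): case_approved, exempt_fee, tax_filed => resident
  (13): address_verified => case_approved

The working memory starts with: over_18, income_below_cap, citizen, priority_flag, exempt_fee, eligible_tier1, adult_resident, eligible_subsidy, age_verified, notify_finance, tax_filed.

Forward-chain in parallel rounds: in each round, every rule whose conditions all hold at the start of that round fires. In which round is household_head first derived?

Round 1 — (1), (2), (5), derive means_tested, application_complete, has_dependent.
Round 2 — (11), derive address_verified.
Round 3 — (13), derive case_approved.
Round 4 — (7), (12), derive cond_4, resident.
Round 5 — (10), derive has_valid_id.
Round 6 — (4), derive household_head.
household_head first appears in round 6.

6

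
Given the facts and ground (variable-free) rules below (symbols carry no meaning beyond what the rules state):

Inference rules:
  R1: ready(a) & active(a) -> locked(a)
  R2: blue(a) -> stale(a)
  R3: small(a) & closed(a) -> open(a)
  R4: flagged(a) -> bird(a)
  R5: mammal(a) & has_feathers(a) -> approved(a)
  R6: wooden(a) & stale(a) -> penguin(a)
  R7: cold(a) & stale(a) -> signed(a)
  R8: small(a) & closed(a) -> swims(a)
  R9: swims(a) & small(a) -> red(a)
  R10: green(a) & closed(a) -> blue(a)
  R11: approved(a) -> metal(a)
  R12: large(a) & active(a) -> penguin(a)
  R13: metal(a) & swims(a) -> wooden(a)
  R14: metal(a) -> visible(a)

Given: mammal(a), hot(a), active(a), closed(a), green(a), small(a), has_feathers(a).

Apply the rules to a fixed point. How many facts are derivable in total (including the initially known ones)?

[1] R3 [small(a) & closed(a) -> open(a)]; R5 [mammal(a) & has_feathers(a) -> approved(a)]; R8 [small(a) & closed(a) -> swims(a)]; R10 [green(a) & closed(a) -> blue(a)]. ⇒ new: open(a), approved(a), swims(a), blue(a).
[2] R2 [blue(a) -> stale(a)]; R9 [swims(a) & small(a) -> red(a)]; R11 [approved(a) -> metal(a)]. ⇒ new: stale(a), red(a), metal(a).
[3] R13 [metal(a) & swims(a) -> wooden(a)]; R14 [metal(a) -> visible(a)]. ⇒ new: wooden(a), visible(a).
[4] R6 [wooden(a) & stale(a) -> penguin(a)]. ⇒ new: penguin(a).
Closure: {active(a), approved(a), blue(a), closed(a), green(a), has_feathers(a), hot(a), mammal(a), metal(a), open(a), penguin(a), red(a), small(a), stale(a), swims(a), visible(a), wooden(a)} — 17 facts.

17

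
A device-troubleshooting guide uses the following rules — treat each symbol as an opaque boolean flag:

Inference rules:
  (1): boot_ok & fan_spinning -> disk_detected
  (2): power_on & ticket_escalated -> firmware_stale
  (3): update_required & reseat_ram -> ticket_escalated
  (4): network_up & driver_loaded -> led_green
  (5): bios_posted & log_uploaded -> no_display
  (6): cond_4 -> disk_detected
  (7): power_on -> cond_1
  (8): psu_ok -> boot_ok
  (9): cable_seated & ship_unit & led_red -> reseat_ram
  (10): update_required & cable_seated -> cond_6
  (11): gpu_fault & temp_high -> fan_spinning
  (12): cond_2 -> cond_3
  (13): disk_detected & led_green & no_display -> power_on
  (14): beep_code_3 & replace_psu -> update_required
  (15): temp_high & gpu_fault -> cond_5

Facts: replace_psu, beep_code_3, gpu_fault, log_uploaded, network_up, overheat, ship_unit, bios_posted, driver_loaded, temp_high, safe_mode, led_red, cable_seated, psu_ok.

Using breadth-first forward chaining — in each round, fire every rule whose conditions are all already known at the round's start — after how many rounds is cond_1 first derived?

4

Round 1 fires (4), (5), (8), (9), (11), (14), (15), giving led_green, no_display, boot_ok, reseat_ram, fan_spinning, update_required, cond_5.
Round 2 fires (1), (3), (10), giving disk_detected, ticket_escalated, cond_6.
Round 3 fires (13), giving power_on.
Round 4 fires (2), (7), giving firmware_stale, cond_1.
cond_1 first appears in round 4.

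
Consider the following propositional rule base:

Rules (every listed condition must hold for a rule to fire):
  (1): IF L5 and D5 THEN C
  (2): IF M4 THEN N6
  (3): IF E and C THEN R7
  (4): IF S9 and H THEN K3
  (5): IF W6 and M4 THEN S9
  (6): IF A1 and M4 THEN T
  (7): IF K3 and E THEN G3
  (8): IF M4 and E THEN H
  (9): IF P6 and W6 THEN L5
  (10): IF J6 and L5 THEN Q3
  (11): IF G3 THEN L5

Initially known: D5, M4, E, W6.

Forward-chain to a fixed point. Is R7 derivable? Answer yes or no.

yes

Round 1 fires (2), (5), (8), giving N6, S9, H.
Round 2 fires (4), giving K3.
Round 3 fires (7), giving G3.
Round 4 fires (11), giving L5.
Round 5 fires (1), giving C.
Round 6 fires (3), giving R7.
R7 appears in round 6, so it is derivable.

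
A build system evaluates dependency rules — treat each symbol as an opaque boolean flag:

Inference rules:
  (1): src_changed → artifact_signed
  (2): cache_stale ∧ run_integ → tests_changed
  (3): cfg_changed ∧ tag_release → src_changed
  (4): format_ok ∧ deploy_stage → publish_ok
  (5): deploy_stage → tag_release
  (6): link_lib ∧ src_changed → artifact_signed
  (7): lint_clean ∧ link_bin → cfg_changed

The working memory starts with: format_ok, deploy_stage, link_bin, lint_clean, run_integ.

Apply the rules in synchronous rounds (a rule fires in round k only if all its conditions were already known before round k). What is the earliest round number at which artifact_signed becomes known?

Round 1: (4) [format_ok ∧ deploy_stage → publish_ok]; (5) [deploy_stage → tag_release]; (7) [lint_clean ∧ link_bin → cfg_changed]. New: publish_ok, tag_release, cfg_changed.
Round 2: (3) [cfg_changed ∧ tag_release → src_changed]. New: src_changed.
Round 3: (1) [src_changed → artifact_signed]. New: artifact_signed.
artifact_signed first appears in round 3.

3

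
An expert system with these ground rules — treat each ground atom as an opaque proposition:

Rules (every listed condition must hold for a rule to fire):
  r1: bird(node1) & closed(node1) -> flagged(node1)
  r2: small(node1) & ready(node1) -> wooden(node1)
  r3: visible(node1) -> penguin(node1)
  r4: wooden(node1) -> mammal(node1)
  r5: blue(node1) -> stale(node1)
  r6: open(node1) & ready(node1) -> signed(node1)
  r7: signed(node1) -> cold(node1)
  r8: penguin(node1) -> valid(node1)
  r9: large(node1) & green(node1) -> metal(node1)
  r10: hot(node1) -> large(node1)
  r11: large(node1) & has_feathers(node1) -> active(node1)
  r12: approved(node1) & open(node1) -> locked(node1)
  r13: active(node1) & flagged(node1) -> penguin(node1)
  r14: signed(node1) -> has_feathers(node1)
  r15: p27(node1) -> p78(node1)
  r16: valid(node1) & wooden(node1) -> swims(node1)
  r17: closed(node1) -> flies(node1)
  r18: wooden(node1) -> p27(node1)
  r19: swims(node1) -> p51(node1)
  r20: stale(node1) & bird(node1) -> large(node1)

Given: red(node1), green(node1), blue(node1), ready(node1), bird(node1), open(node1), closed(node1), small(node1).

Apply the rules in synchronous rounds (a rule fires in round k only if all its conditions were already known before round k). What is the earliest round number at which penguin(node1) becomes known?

4

Round 1: r1 [bird(node1) & closed(node1) -> flagged(node1)]; r2 [small(node1) & ready(node1) -> wooden(node1)]; r5 [blue(node1) -> stale(node1)]; r6 [open(node1) & ready(node1) -> signed(node1)]; r17 [closed(node1) -> flies(node1)]. New: flagged(node1), wooden(node1), stale(node1), signed(node1), flies(node1).
Round 2: r4 [wooden(node1) -> mammal(node1)]; r7 [signed(node1) -> cold(node1)]; r14 [signed(node1) -> has_feathers(node1)]; r18 [wooden(node1) -> p27(node1)]; r20 [stale(node1) & bird(node1) -> large(node1)]. New: mammal(node1), cold(node1), has_feathers(node1), p27(node1), large(node1).
Round 3: r9 [large(node1) & green(node1) -> metal(node1)]; r11 [large(node1) & has_feathers(node1) -> active(node1)]; r15 [p27(node1) -> p78(node1)]. New: metal(node1), active(node1), p78(node1).
Round 4: r13 [active(node1) & flagged(node1) -> penguin(node1)]. New: penguin(node1).
penguin(node1) first appears in round 4.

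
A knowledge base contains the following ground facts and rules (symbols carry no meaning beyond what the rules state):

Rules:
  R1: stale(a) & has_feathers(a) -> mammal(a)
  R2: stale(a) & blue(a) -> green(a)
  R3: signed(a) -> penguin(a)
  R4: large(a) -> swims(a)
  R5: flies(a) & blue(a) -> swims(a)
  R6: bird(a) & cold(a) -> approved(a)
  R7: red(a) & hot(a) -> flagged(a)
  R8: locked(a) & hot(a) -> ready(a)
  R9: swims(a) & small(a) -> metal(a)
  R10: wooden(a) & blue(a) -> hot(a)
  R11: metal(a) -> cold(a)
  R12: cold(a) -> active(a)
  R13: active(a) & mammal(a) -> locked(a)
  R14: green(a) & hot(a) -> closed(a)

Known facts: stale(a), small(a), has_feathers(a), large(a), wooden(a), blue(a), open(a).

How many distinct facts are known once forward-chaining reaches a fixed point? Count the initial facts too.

17

Round 1 fires R1, R2, R4, R10, giving mammal(a), green(a), swims(a), hot(a).
Round 2 fires R9, R14, giving metal(a), closed(a).
Round 3 fires R11, giving cold(a).
Round 4 fires R12, giving active(a).
Round 5 fires R13, giving locked(a).
Round 6 fires R8, giving ready(a).
Closure: {active(a), blue(a), closed(a), cold(a), green(a), has_feathers(a), hot(a), large(a), locked(a), mammal(a), metal(a), open(a), ready(a), small(a), stale(a), swims(a), wooden(a)} — 17 facts.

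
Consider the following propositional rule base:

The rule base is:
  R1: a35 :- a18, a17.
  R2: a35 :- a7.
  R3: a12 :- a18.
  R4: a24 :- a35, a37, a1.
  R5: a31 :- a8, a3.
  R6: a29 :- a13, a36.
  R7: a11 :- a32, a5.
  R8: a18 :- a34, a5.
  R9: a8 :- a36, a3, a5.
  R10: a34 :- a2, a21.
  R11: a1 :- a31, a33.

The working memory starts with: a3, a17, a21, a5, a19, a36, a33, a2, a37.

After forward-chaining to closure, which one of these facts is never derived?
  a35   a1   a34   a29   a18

Round 1: R9 [a8 :- a36, a3, a5.]; R10 [a34 :- a2, a21.]. New: a8, a34.
Round 2: R5 [a31 :- a8, a3.]; R8 [a18 :- a34, a5.]. New: a31, a18.
Round 3: R1 [a35 :- a18, a17.]; R3 [a12 :- a18.]; R11 [a1 :- a31, a33.]. New: a35, a12, a1.
Round 4: R4 [a24 :- a35, a37, a1.]. New: a24.
Derived: a1 (round 3), a35 (round 3), a34 (round 1), a18 (round 2). a29 never appears in any round.

a29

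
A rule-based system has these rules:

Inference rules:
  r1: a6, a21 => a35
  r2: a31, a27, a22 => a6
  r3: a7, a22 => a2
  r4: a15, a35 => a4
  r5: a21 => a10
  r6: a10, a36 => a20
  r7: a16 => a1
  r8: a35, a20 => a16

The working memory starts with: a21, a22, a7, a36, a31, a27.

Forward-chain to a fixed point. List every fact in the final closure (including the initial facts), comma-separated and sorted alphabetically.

a1, a10, a16, a2, a20, a21, a22, a27, a31, a35, a36, a6, a7

Round 1 — r2, r3, r5, derive a6, a2, a10.
Round 2 — r1, r6, derive a35, a20.
Round 3 — r8, derive a16.
Round 4 — r7, derive a1.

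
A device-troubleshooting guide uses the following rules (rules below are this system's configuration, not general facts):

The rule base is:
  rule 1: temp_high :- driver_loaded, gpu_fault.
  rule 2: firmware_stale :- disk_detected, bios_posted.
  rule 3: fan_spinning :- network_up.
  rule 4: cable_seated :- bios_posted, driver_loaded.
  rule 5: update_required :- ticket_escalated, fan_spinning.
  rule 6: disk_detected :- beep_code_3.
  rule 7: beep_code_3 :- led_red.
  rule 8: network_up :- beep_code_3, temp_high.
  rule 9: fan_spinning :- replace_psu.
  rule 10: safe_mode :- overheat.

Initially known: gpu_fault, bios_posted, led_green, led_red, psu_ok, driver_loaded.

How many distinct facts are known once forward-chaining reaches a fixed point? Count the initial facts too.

Round 1: rule 1 [temp_high :- driver_loaded, gpu_fault.]; rule 4 [cable_seated :- bios_posted, driver_loaded.]; rule 7 [beep_code_3 :- led_red.]. New: temp_high, cable_seated, beep_code_3.
Round 2: rule 6 [disk_detected :- beep_code_3.]; rule 8 [network_up :- beep_code_3, temp_high.]. New: disk_detected, network_up.
Round 3: rule 2 [firmware_stale :- disk_detected, bios_posted.]; rule 3 [fan_spinning :- network_up.]. New: firmware_stale, fan_spinning.
Closure: {beep_code_3, bios_posted, cable_seated, disk_detected, driver_loaded, fan_spinning, firmware_stale, gpu_fault, led_green, led_red, network_up, psu_ok, temp_high} — 13 facts.

13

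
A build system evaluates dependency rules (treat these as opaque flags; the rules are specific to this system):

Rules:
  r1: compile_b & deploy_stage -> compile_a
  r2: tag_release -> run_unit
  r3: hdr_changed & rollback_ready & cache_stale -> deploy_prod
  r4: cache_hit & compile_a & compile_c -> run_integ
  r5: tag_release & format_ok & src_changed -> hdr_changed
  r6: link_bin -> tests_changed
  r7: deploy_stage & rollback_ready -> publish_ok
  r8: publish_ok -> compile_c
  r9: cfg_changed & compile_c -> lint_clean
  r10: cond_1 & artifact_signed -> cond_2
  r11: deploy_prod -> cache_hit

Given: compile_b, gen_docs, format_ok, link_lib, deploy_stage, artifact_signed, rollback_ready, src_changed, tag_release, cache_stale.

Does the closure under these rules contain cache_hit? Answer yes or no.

yes

Round 1: r1 [compile_b & deploy_stage -> compile_a]; r2 [tag_release -> run_unit]; r5 [tag_release & format_ok & src_changed -> hdr_changed]; r7 [deploy_stage & rollback_ready -> publish_ok]. New: compile_a, run_unit, hdr_changed, publish_ok.
Round 2: r3 [hdr_changed & rollback_ready & cache_stale -> deploy_prod]; r8 [publish_ok -> compile_c]. New: deploy_prod, compile_c.
Round 3: r11 [deploy_prod -> cache_hit]. New: cache_hit.
Round 4: r4 [cache_hit & compile_a & compile_c -> run_integ]. New: run_integ.
cache_hit appears in round 3, so it is derivable.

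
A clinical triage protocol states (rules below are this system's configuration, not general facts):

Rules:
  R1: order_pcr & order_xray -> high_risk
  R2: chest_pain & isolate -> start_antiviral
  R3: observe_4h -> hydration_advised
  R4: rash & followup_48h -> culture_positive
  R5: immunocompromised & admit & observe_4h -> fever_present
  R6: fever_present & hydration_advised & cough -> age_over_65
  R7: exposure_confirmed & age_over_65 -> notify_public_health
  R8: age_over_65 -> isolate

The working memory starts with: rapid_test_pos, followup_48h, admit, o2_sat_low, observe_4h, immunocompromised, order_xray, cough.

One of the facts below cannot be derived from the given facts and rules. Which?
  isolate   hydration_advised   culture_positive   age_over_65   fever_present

[1] R3 [observe_4h -> hydration_advised]; R5 [immunocompromised & admit & observe_4h -> fever_present]. ⇒ new: hydration_advised, fever_present.
[2] R6 [fever_present & hydration_advised & cough -> age_over_65]. ⇒ new: age_over_65.
[3] R8 [age_over_65 -> isolate]. ⇒ new: isolate.
Derived: age_over_65 (round 2), fever_present (round 1), hydration_advised (round 1), isolate (round 3). culture_positive never appears in any round.

culture_positive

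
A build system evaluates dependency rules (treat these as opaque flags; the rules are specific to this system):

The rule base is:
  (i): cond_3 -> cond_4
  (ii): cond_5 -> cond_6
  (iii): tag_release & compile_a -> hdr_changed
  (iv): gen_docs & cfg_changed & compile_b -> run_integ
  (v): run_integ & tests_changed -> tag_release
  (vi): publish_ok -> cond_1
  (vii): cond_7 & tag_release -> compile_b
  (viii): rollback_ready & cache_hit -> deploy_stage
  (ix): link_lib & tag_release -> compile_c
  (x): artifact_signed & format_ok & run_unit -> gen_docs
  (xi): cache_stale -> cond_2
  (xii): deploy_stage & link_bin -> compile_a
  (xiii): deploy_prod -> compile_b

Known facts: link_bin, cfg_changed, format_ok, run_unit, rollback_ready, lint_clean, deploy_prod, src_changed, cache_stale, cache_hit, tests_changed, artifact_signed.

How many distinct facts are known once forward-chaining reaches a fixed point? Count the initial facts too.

[1] (viii) [rollback_ready & cache_hit -> deploy_stage]; (x) [artifact_signed & format_ok & run_unit -> gen_docs]; (xi) [cache_stale -> cond_2]; (xiii) [deploy_prod -> compile_b]. ⇒ new: deploy_stage, gen_docs, cond_2, compile_b.
[2] (iv) [gen_docs & cfg_changed & compile_b -> run_integ]; (xii) [deploy_stage & link_bin -> compile_a]. ⇒ new: run_integ, compile_a.
[3] (v) [run_integ & tests_changed -> tag_release]. ⇒ new: tag_release.
[4] (iii) [tag_release & compile_a -> hdr_changed]. ⇒ new: hdr_changed.
Closure: {artifact_signed, cache_hit, cache_stale, cfg_changed, compile_a, compile_b, cond_2, deploy_prod, deploy_stage, format_ok, gen_docs, hdr_changed, link_bin, lint_clean, rollback_ready, run_integ, run_unit, src_changed, tag_release, tests_changed} — 20 facts.

20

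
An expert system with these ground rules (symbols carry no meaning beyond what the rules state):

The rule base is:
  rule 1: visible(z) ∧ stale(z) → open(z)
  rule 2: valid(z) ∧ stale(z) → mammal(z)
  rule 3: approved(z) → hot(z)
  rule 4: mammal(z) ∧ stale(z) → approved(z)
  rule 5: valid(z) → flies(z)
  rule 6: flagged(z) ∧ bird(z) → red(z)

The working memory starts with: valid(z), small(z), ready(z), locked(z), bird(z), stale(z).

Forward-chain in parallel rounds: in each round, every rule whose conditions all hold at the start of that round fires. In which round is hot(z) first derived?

3

Round 1 fires rule 2, rule 5, giving mammal(z), flies(z).
Round 2 fires rule 4, giving approved(z).
Round 3 fires rule 3, giving hot(z).
hot(z) first appears in round 3.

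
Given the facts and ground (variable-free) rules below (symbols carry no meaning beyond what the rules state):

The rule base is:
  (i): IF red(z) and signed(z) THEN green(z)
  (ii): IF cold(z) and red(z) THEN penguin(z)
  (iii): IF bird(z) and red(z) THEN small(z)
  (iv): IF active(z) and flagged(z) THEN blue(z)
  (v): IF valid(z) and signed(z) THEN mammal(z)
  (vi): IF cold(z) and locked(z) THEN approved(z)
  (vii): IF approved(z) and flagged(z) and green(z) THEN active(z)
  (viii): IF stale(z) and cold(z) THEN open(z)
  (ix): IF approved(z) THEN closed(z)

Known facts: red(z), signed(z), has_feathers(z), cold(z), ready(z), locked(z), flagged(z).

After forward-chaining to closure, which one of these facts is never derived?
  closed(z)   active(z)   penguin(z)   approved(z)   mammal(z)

Round 1: (i) [IF red(z) and signed(z) THEN green(z)]; (ii) [IF cold(z) and red(z) THEN penguin(z)]; (vi) [IF cold(z) and locked(z) THEN approved(z)]. Adds green(z), penguin(z), approved(z).
Round 2: (vii) [IF approved(z) and flagged(z) and green(z) THEN active(z)]; (ix) [IF approved(z) THEN closed(z)]. Adds active(z), closed(z).
Round 3: (iv) [IF active(z) and flagged(z) THEN blue(z)]. Adds blue(z).
Derived: closed(z) (round 2), approved(z) (round 1), penguin(z) (round 1), active(z) (round 2). mammal(z) never appears in any round.

mammal(z)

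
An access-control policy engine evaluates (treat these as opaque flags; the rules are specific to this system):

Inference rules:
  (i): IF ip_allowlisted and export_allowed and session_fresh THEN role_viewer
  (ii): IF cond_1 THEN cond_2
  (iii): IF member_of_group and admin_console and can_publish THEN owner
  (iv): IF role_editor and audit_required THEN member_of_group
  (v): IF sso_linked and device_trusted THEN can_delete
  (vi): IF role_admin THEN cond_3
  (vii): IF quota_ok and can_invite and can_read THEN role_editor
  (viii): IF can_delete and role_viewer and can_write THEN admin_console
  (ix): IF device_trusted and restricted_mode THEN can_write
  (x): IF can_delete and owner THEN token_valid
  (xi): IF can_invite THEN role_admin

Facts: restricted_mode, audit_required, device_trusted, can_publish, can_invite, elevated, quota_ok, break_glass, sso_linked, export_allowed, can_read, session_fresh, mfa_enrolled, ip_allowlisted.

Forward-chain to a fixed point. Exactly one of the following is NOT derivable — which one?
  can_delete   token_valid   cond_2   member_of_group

[1] (i) [IF ip_allowlisted and export_allowed and session_fresh THEN role_viewer]; (v) [IF sso_linked and device_trusted THEN can_delete]; (vii) [IF quota_ok and can_invite and can_read THEN role_editor]; (ix) [IF device_trusted and restricted_mode THEN can_write]; (xi) [IF can_invite THEN role_admin]. ⇒ new: role_viewer, can_delete, role_editor, can_write, role_admin.
[2] (iv) [IF role_editor and audit_required THEN member_of_group]; (vi) [IF role_admin THEN cond_3]; (viii) [IF can_delete and role_viewer and can_write THEN admin_console]. ⇒ new: member_of_group, cond_3, admin_console.
[3] (iii) [IF member_of_group and admin_console and can_publish THEN owner]. ⇒ new: owner.
[4] (x) [IF can_delete and owner THEN token_valid]. ⇒ new: token_valid.
Derived: member_of_group (round 2), token_valid (round 4), can_delete (round 1). cond_2 never appears in any round.

cond_2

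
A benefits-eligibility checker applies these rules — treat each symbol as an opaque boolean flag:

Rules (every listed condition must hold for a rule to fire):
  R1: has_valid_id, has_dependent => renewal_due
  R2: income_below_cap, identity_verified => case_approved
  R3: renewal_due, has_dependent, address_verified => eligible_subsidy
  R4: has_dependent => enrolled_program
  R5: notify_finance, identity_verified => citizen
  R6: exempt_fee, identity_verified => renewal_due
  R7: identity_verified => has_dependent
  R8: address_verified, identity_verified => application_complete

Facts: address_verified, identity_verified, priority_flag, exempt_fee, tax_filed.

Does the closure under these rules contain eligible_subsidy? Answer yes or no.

Round 1 fires R6, R7, R8, giving renewal_due, has_dependent, application_complete.
Round 2 fires R3, R4, giving eligible_subsidy, enrolled_program.
eligible_subsidy appears in round 2, so it is derivable.

yes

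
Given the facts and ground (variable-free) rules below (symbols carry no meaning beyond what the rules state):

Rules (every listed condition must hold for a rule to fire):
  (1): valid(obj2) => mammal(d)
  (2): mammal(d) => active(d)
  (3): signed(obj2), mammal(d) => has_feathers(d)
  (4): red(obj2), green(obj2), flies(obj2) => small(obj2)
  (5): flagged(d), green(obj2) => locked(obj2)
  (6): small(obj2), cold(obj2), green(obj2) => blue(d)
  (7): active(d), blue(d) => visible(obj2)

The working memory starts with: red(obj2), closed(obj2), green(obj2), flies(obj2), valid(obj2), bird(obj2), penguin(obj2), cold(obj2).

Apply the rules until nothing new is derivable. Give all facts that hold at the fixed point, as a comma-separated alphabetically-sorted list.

Round 1 — (1), (4), derive mammal(d), small(obj2).
Round 2 — (2), (6), derive active(d), blue(d).
Round 3 — (7), derive visible(obj2).

active(d), bird(obj2), blue(d), closed(obj2), cold(obj2), flies(obj2), green(obj2), mammal(d), penguin(obj2), red(obj2), small(obj2), valid(obj2), visible(obj2)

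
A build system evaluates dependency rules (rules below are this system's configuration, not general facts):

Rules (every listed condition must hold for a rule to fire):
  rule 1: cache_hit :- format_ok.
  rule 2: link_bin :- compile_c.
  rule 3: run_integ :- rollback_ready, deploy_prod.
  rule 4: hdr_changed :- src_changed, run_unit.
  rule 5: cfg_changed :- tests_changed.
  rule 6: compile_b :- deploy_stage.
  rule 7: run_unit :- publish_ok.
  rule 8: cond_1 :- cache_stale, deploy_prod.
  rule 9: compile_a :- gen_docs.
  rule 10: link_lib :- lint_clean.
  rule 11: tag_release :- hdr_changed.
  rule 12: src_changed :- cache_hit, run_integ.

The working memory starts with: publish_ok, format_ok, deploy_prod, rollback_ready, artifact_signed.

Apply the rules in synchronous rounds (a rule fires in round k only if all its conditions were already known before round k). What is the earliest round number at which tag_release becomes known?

4

Round 1: rule 1 [cache_hit :- format_ok.]; rule 3 [run_integ :- rollback_ready, deploy_prod.]; rule 7 [run_unit :- publish_ok.]. Adds cache_hit, run_integ, run_unit.
Round 2: rule 12 [src_changed :- cache_hit, run_integ.]. Adds src_changed.
Round 3: rule 4 [hdr_changed :- src_changed, run_unit.]. Adds hdr_changed.
Round 4: rule 11 [tag_release :- hdr_changed.]. Adds tag_release.
tag_release first appears in round 4.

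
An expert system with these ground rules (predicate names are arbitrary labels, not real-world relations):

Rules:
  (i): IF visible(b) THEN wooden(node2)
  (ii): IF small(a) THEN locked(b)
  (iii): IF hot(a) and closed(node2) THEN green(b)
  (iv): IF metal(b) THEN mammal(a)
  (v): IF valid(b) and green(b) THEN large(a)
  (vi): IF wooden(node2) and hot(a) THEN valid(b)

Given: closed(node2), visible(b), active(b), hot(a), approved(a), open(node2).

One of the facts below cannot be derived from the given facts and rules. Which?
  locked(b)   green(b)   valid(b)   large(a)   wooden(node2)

locked(b)

Round 1 fires (i), (iii), giving wooden(node2), green(b).
Round 2 fires (vi), giving valid(b).
Round 3 fires (v), giving large(a).
Derived: valid(b) (round 2), wooden(node2) (round 1), green(b) (round 1), large(a) (round 3). locked(b) never appears in any round.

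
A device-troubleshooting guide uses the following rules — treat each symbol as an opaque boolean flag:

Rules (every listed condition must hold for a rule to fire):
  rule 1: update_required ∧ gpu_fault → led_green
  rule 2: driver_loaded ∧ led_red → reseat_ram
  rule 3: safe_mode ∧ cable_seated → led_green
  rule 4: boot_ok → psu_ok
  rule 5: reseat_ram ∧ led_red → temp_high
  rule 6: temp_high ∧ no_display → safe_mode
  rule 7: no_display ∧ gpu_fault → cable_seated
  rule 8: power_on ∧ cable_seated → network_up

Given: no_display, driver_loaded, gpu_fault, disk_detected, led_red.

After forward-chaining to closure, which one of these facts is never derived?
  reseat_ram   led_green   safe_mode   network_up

network_up

Round 1: rule 2 [driver_loaded ∧ led_red → reseat_ram]; rule 7 [no_display ∧ gpu_fault → cable_seated]. Adds reseat_ram, cable_seated.
Round 2: rule 5 [reseat_ram ∧ led_red → temp_high]. Adds temp_high.
Round 3: rule 6 [temp_high ∧ no_display → safe_mode]. Adds safe_mode.
Round 4: rule 3 [safe_mode ∧ cable_seated → led_green]. Adds led_green.
Derived: reseat_ram (round 1), led_green (round 4), safe_mode (round 3). network_up never appears in any round.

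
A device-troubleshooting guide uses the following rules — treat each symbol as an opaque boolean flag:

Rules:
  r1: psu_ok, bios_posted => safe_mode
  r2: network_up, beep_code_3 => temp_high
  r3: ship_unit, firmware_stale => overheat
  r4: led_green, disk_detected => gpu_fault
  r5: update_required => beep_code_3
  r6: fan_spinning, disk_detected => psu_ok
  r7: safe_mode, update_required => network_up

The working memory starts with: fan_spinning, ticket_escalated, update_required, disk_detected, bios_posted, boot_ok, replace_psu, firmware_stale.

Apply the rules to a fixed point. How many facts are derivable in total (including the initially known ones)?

[1] r5 [update_required => beep_code_3]; r6 [fan_spinning, disk_detected => psu_ok]. ⇒ new: beep_code_3, psu_ok.
[2] r1 [psu_ok, bios_posted => safe_mode]. ⇒ new: safe_mode.
[3] r7 [safe_mode, update_required => network_up]. ⇒ new: network_up.
[4] r2 [network_up, beep_code_3 => temp_high]. ⇒ new: temp_high.
Closure: {beep_code_3, bios_posted, boot_ok, disk_detected, fan_spinning, firmware_stale, network_up, psu_ok, replace_psu, safe_mode, temp_high, ticket_escalated, update_required} — 13 facts.

13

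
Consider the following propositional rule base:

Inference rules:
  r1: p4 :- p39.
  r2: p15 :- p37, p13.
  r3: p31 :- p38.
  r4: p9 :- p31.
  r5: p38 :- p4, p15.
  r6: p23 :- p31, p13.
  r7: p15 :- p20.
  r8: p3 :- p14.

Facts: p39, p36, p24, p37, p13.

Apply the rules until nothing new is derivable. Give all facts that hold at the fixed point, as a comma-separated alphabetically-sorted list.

Round 1 fires r1, r2, giving p4, p15.
Round 2 fires r5, giving p38.
Round 3 fires r3, giving p31.
Round 4 fires r4, r6, giving p9, p23.

p13, p15, p23, p24, p31, p36, p37, p38, p39, p4, p9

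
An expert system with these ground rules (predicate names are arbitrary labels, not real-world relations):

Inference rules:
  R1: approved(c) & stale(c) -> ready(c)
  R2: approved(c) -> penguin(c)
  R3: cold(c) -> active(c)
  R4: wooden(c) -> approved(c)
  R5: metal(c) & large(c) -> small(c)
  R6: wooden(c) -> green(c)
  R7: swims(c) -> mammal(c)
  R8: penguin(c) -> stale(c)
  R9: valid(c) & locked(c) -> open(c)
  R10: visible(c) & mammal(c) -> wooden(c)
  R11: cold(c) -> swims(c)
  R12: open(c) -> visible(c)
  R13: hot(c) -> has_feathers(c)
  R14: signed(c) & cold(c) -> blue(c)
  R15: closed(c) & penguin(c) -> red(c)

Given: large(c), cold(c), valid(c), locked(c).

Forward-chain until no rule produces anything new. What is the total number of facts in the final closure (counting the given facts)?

15

Round 1: R3 [cold(c) -> active(c)]; R9 [valid(c) & locked(c) -> open(c)]; R11 [cold(c) -> swims(c)]. New: active(c), open(c), swims(c).
Round 2: R7 [swims(c) -> mammal(c)]; R12 [open(c) -> visible(c)]. New: mammal(c), visible(c).
Round 3: R10 [visible(c) & mammal(c) -> wooden(c)]. New: wooden(c).
Round 4: R4 [wooden(c) -> approved(c)]; R6 [wooden(c) -> green(c)]. New: approved(c), green(c).
Round 5: R2 [approved(c) -> penguin(c)]. New: penguin(c).
Round 6: R8 [penguin(c) -> stale(c)]. New: stale(c).
Round 7: R1 [approved(c) & stale(c) -> ready(c)]. New: ready(c).
Closure: {active(c), approved(c), cold(c), green(c), large(c), locked(c), mammal(c), open(c), penguin(c), ready(c), stale(c), swims(c), valid(c), visible(c), wooden(c)} — 15 facts.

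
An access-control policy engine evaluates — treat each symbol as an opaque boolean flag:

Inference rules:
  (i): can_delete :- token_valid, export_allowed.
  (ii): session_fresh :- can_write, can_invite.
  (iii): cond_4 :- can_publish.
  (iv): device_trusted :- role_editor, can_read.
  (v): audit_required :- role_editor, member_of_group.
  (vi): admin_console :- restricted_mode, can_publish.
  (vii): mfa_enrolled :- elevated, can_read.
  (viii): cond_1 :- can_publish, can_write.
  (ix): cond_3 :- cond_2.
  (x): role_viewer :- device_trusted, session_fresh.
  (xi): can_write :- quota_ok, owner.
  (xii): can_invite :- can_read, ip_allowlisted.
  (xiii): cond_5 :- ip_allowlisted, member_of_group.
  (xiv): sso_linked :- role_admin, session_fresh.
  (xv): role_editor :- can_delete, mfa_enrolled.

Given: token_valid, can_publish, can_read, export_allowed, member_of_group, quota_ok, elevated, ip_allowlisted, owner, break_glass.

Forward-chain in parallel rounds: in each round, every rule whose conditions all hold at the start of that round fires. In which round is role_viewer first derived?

4

Round 1: (i) [can_delete :- token_valid, export_allowed.]; (iii) [cond_4 :- can_publish.]; (vii) [mfa_enrolled :- elevated, can_read.]; (xi) [can_write :- quota_ok, owner.]; (xii) [can_invite :- can_read, ip_allowlisted.]; (xiii) [cond_5 :- ip_allowlisted, member_of_group.]. Adds can_delete, cond_4, mfa_enrolled, can_write, can_invite, cond_5.
Round 2: (ii) [session_fresh :- can_write, can_invite.]; (viii) [cond_1 :- can_publish, can_write.]; (xv) [role_editor :- can_delete, mfa_enrolled.]. Adds session_fresh, cond_1, role_editor.
Round 3: (iv) [device_trusted :- role_editor, can_read.]; (v) [audit_required :- role_editor, member_of_group.]. Adds device_trusted, audit_required.
Round 4: (x) [role_viewer :- device_trusted, session_fresh.]. Adds role_viewer.
role_viewer first appears in round 4.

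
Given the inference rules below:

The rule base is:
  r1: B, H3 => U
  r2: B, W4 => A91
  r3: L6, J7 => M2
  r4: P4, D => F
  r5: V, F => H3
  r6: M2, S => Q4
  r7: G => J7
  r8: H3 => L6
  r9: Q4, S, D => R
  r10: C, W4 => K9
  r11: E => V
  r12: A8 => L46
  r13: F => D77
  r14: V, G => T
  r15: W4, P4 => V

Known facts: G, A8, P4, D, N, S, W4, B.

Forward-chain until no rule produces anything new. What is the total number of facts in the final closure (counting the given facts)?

[1] r2 [B, W4 => A91]; r4 [P4, D => F]; r7 [G => J7]; r12 [A8 => L46]; r15 [W4, P4 => V]. ⇒ new: A91, F, J7, L46, V.
[2] r5 [V, F => H3]; r13 [F => D77]; r14 [V, G => T]. ⇒ new: H3, D77, T.
[3] r1 [B, H3 => U]; r8 [H3 => L6]. ⇒ new: U, L6.
[4] r3 [L6, J7 => M2]. ⇒ new: M2.
[5] r6 [M2, S => Q4]. ⇒ new: Q4.
[6] r9 [Q4, S, D => R]. ⇒ new: R.
Closure: {A8, A91, B, D, D77, F, G, H3, J7, L46, L6, M2, N, P4, Q4, R, S, T, U, V, W4} — 21 facts.

21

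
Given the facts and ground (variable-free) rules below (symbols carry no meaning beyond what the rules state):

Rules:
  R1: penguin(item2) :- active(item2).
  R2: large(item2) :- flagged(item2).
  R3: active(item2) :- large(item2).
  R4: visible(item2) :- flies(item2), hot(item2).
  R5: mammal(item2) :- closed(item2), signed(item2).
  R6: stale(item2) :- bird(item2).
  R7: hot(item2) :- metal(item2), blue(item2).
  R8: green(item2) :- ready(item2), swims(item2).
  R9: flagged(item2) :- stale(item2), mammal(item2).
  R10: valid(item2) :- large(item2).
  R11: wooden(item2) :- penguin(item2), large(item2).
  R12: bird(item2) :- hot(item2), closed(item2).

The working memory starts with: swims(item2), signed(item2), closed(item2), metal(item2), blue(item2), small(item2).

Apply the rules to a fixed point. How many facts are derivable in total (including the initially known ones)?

16

Round 1: R5 [mammal(item2) :- closed(item2), signed(item2).]; R7 [hot(item2) :- metal(item2), blue(item2).]. New: mammal(item2), hot(item2).
Round 2: R12 [bird(item2) :- hot(item2), closed(item2).]. New: bird(item2).
Round 3: R6 [stale(item2) :- bird(item2).]. New: stale(item2).
Round 4: R9 [flagged(item2) :- stale(item2), mammal(item2).]. New: flagged(item2).
Round 5: R2 [large(item2) :- flagged(item2).]. New: large(item2).
Round 6: R3 [active(item2) :- large(item2).]; R10 [valid(item2) :- large(item2).]. New: active(item2), valid(item2).
Round 7: R1 [penguin(item2) :- active(item2).]. New: penguin(item2).
Round 8: R11 [wooden(item2) :- penguin(item2), large(item2).]. New: wooden(item2).
Closure: {active(item2), bird(item2), blue(item2), closed(item2), flagged(item2), hot(item2), large(item2), mammal(item2), metal(item2), penguin(item2), signed(item2), small(item2), stale(item2), swims(item2), valid(item2), wooden(item2)} — 16 facts.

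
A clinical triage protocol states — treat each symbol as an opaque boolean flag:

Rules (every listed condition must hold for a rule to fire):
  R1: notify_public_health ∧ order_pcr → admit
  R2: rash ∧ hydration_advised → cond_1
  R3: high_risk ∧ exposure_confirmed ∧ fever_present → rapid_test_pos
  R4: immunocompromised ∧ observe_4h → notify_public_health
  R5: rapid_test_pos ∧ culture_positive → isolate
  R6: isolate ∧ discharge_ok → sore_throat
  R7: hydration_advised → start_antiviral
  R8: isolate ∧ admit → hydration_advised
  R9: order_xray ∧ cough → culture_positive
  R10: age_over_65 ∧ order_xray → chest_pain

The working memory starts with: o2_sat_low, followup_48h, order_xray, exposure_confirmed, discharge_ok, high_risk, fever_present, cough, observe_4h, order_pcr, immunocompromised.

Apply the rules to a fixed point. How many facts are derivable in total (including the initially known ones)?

Round 1 — R3, R4, R9, derive rapid_test_pos, notify_public_health, culture_positive.
Round 2 — R1, R5, derive admit, isolate.
Round 3 — R6, R8, derive sore_throat, hydration_advised.
Round 4 — R7, derive start_antiviral.
Closure: {admit, cough, culture_positive, discharge_ok, exposure_confirmed, fever_present, followup_48h, high_risk, hydration_advised, immunocompromised, isolate, notify_public_health, o2_sat_low, observe_4h, order_pcr, order_xray, rapid_test_pos, sore_throat, start_antiviral} — 19 facts.

19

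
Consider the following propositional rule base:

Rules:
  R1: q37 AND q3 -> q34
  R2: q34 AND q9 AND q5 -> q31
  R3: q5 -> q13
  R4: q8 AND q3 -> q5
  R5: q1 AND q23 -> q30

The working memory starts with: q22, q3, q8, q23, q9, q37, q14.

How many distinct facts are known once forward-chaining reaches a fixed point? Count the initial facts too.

11

[1] R1 [q37 AND q3 -> q34]; R4 [q8 AND q3 -> q5]. ⇒ new: q34, q5.
[2] R2 [q34 AND q9 AND q5 -> q31]; R3 [q5 -> q13]. ⇒ new: q31, q13.
Closure: {q13, q14, q22, q23, q3, q31, q34, q37, q5, q8, q9} — 11 facts.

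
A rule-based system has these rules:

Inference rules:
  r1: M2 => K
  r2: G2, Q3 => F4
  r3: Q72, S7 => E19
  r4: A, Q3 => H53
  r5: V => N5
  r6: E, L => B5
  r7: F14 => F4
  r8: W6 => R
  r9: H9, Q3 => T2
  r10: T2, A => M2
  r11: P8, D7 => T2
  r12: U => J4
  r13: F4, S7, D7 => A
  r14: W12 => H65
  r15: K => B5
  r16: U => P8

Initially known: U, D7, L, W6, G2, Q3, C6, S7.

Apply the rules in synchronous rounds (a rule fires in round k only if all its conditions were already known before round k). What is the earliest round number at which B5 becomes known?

5

Round 1: r2 [G2, Q3 => F4]; r8 [W6 => R]; r12 [U => J4]; r16 [U => P8]. New: F4, R, J4, P8.
Round 2: r11 [P8, D7 => T2]; r13 [F4, S7, D7 => A]. New: T2, A.
Round 3: r4 [A, Q3 => H53]; r10 [T2, A => M2]. New: H53, M2.
Round 4: r1 [M2 => K]. New: K.
Round 5: r15 [K => B5]. New: B5.
B5 first appears in round 5.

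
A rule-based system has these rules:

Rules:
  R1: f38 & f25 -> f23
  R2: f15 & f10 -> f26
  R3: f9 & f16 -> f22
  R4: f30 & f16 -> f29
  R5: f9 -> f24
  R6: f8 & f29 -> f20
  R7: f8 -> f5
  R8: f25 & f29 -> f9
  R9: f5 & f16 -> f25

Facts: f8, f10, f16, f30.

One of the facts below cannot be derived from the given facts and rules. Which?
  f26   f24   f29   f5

f26

Round 1: R4 [f30 & f16 -> f29]; R7 [f8 -> f5]. New: f29, f5.
Round 2: R6 [f8 & f29 -> f20]; R9 [f5 & f16 -> f25]. New: f20, f25.
Round 3: R8 [f25 & f29 -> f9]. New: f9.
Round 4: R3 [f9 & f16 -> f22]; R5 [f9 -> f24]. New: f22, f24.
Derived: f29 (round 1), f5 (round 1), f24 (round 4). f26 never appears in any round.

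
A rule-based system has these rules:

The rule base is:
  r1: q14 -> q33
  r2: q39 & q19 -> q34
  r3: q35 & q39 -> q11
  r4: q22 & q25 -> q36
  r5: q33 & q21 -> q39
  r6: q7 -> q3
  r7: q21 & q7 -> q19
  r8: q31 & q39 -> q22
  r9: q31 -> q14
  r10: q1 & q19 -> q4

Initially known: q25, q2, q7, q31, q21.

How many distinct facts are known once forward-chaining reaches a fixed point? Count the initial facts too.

13

[1] r6 [q7 -> q3]; r7 [q21 & q7 -> q19]; r9 [q31 -> q14]. ⇒ new: q3, q19, q14.
[2] r1 [q14 -> q33]. ⇒ new: q33.
[3] r5 [q33 & q21 -> q39]. ⇒ new: q39.
[4] r2 [q39 & q19 -> q34]; r8 [q31 & q39 -> q22]. ⇒ new: q34, q22.
[5] r4 [q22 & q25 -> q36]. ⇒ new: q36.
Closure: {q14, q19, q2, q21, q22, q25, q3, q31, q33, q34, q36, q39, q7} — 13 facts.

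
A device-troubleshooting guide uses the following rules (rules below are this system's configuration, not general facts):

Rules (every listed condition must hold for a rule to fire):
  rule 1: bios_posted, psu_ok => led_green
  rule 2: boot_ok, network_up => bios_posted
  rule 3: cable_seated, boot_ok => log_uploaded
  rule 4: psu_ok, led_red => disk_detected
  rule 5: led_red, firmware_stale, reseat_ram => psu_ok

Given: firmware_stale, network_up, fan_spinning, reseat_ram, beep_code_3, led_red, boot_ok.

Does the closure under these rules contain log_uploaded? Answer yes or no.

[1] rule 2 [boot_ok, network_up => bios_posted]; rule 5 [led_red, firmware_stale, reseat_ram => psu_ok]. ⇒ new: bios_posted, psu_ok.
[2] rule 1 [bios_posted, psu_ok => led_green]; rule 4 [psu_ok, led_red => disk_detected]. ⇒ new: led_green, disk_detected.
Fixed point reached. log_uploaded is concluded only by rule 3; rule 3 needs cable_seated (never derived).

no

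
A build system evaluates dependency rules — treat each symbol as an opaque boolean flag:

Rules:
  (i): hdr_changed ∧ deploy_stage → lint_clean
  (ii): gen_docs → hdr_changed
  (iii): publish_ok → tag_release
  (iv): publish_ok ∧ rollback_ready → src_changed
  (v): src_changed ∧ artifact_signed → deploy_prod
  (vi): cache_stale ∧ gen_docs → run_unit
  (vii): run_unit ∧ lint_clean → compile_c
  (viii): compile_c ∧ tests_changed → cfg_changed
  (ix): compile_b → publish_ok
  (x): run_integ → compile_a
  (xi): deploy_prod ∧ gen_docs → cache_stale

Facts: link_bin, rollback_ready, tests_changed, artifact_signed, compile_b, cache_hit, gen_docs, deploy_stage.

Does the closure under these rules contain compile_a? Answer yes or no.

Round 1 — (ii), (ix), derive hdr_changed, publish_ok.
Round 2 — (i), (iii), (iv), derive lint_clean, tag_release, src_changed.
Round 3 — (v), derive deploy_prod.
Round 4 — (xi), derive cache_stale.
Round 5 — (vi), derive run_unit.
Round 6 — (vii), derive compile_c.
Round 7 — (viii), derive cfg_changed.
Fixed point reached. compile_a is concluded only by (x); (x) needs run_integ (never derived).

no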